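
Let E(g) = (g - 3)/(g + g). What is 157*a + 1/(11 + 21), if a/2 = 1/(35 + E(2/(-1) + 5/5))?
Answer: 10085/1184 ≈ 8.5177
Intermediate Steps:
E(g) = (-3 + g)/(2*g) (E(g) = (-3 + g)/((2*g)) = (-3 + g)*(1/(2*g)) = (-3 + g)/(2*g))
a = 2/37 (a = 2/(35 + (-3 + (2/(-1) + 5/5))/(2*(2/(-1) + 5/5))) = 2/(35 + (-3 + (2*(-1) + 5*(⅕)))/(2*(2*(-1) + 5*(⅕)))) = 2/(35 + (-3 + (-2 + 1))/(2*(-2 + 1))) = 2/(35 + (½)*(-3 - 1)/(-1)) = 2/(35 + (½)*(-1)*(-4)) = 2/(35 + 2) = 2/37 ≈ 0.054054)
157*a + 1/(11 + 21) = 157*(2/37) + 1/(11 + 21) = 314/37 + 1/32 = 10085/1184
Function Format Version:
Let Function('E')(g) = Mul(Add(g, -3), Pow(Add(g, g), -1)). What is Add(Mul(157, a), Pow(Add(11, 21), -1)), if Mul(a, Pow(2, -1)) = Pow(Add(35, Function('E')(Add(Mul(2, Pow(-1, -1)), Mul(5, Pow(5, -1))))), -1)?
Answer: Rational(10085, 1184) ≈ 8.5177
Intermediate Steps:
Function('E')(g) = Mul(Rational(1, 2), Pow(g, -1), Add(-3, g)) (Function('E')(g) = Mul(Add(-3, g), Pow(Mul(2, g), -1)) = Mul(Add(-3, g), Mul(Rational(1, 2), Pow(g, -1))) = Mul(Rational(1, 2), Pow(g, -1), Add(-3, g)))
a = Rational(2, 37) (a = Mul(2, Pow(Add(35, Mul(Rational(1, 2), Pow(Add(Mul(2, Pow(-1, -1)), Mul(5, Pow(5, -1))), -1), Add(-3, Add(Mul(2, Pow(-1, -1)), Mul(5, Pow(5, -1)))))), -1)) = Mul(2, Pow(Add(35, Mul(Rational(1, 2), Pow(Add(Mul(2, -1), Mul(5, Rational(1, 5))), -1), Add(-3, Add(Mul(2, -1), Mul(5, Rational(1, 5)))))), -1)) = Mul(2, Pow(Add(35, Mul(Rational(1, 2), Pow(Add(-2, 1), -1), Add(-3, Add(-2, 1)))), -1)) = Mul(2, Pow(Add(35, Mul(Rational(1, 2), Pow(-1, -1), Add(-3, -1))), -1)) = Mul(2, Pow(Add(35, Mul(Rational(1, 2), -1, -4)), -1)) = Mul(2, Pow(Add(35, 2), -1)) = Mul(2, Pow(37, -1)) = Mul(2, Rational(1, 37)) = Rational(2, 37) ≈ 0.054054)
Add(Mul(157, a), Pow(Add(11, 21), -1)) = Add(Mul(157, Rational(2, 37)), Pow(Add(11, 21), -1)) = Add(Rational(314, 37), Pow(32, -1)) = Add(Rational(314, 37), Rational(1, 32)) = Rational(10085, 1184)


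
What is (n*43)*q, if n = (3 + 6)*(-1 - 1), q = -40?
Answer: 30960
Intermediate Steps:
n = -18 (n = 9*(-2) = -18)
(n*43)*q = -18*43*(-40) = -774*(-40) = 30960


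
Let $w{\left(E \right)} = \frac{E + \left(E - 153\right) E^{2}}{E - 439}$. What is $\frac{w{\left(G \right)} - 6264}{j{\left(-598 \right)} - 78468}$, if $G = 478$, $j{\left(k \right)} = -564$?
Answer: $- \frac{37006741}{1541124} \approx -24.013$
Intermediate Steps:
$w{\left(E \right)} = \frac{E + E^{2} \left(-153 + E\right)}{-439 + E}$ ($w{\left(E \right)} = \frac{E + \left(-153 + E\right) E^{2}}{-439 + E} = \frac{E + E^{2} \left(-153 + E\right)}{-439 + E}$)
$\frac{w{\left(G \right)} - 6264}{j{\left(-598 \right)} - 78468} = \frac{\frac{478 \left(1 + 478^{2} - 73134\right)}{-439 + 478} - 6264}{-564 - 78468} = \frac{\frac{478 \left(1 + 228484 - 73134\right)}{39} - 6264}{-79032} = \left(478 \cdot \frac{1}{39} \cdot 155351 - 6264\right) \left(- \frac{1}{79032}\right) = \left(\frac{74257778}{39} - 6264\right) \left(- \frac{1}{79032}\right) = \frac{74013482}{39} \left(- \frac{1}{79032}\right) = - \frac{37006741}{1541124}$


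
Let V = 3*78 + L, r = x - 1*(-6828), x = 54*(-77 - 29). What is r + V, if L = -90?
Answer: 1248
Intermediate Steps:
x = -5724 (x = 54*(-106) = -5724)
r = 1104 (r = -5724 - 1*(-6828) = -5724 + 6828 = 1104)
V = 144 (V = 3*78 - 90 = 234 - 90 = 144)
r + V = 1104 + 144 = 1248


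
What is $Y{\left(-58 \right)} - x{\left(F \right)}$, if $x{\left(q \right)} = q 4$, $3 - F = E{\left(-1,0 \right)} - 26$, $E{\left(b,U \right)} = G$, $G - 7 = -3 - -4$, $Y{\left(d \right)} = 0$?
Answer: $-84$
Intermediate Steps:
$G = 8$ ($G = 7 - -1 = 7 + \left(-3 + 4\right) = 7 + 1 = 8$)
$E{\left(b,U \right)} = 8$
$F = 21$ ($F = 3 - \left(8 - 26\right) = 3 - -18 = 3 + 18 = 21$)
$x{\left(q \right)} = 4 q$
$Y{\left(-58 \right)} - x{\left(F \right)} = 0 - 4 \cdot 21 = 0 - 84 = -84$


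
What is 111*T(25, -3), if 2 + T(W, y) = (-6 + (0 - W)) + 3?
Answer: -3330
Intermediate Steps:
T(W, y) = -5 - W (T(W, y) = -2 + ((-6 + (0 - W)) + 3) = -2 + ((-6 - W) + 3) = -2 + (-3 - W) = -5 - W)
111*T(25, -3) = 111*(-5 - 1*25) = 111*(-5 - 25) = 111*(-30) = -3330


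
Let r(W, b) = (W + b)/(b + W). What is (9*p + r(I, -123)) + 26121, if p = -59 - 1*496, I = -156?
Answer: 21127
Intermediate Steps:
r(W, b) = 1 (r(W, b) = (W + b)/(W + b) = 1)
p = -555 (p = -59 - 496 = -555)
(9*p + r(I, -123)) + 26121 = (9*(-555) + 1) + 26121 = (-4995 + 1) + 26121 = -4994 + 26121 = 21127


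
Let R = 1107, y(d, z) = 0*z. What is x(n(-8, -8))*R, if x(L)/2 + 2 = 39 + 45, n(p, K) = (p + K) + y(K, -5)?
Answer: 181548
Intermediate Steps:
y(d, z) = 0
n(p, K) = K + p (n(p, K) = (p + K) + 0 = (K + p) + 0 = K + p)
x(L) = 164 (x(L) = -4 + 2*(39 + 45) = -4 + 2*84 = -4 + 168 = 164)
x(n(-8, -8))*R = 164*1107 = 181548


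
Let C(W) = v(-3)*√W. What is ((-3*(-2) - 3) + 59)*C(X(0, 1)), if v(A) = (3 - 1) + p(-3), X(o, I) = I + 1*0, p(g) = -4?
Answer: -124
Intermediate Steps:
X(o, I) = I (X(o, I) = I + 0 = I)
v(A) = -2 (v(A) = (3 - 1) - 4 = 2 - 4 = -2)
C(W) = -2*√W
((-3*(-2) - 3) + 59)*C(X(0, 1)) = ((-3*(-2) - 3) + 59)*(-2*√1) = ((6 - 3) + 59)*(-2*1) = (3 + 59)*(-2) = 62*(-2) = -124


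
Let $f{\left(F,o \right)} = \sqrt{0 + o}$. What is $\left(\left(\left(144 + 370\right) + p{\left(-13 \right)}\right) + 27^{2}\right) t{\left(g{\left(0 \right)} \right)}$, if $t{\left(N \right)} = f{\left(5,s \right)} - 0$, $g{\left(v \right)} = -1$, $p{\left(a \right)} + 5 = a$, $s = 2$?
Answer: $1225 \sqrt{2} \approx 1732.4$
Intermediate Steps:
$p{\left(a \right)} = -5 + a$
$f{\left(F,o \right)} = \sqrt{o}$
$t{\left(N \right)} = \sqrt{2}$ ($t{\left(N \right)} = \sqrt{2} - 0 = \sqrt{2} + 0 = \sqrt{2}$)
$\left(\left(\left(144 + 370\right) + p{\left(-13 \right)}\right) + 27^{2}\right) t{\left(g{\left(0 \right)} \right)} = \left(\left(\left(144 + 370\right) - 18\right) + 27^{2}\right) \sqrt{2} = \left(\left(514 - 18\right) + 729\right) \sqrt{2} = \left(496 + 729\right) \sqrt{2} = 1225 \sqrt{2}$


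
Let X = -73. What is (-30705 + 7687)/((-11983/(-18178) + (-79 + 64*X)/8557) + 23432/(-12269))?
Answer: 43928298646802932/3446378317615 ≈ 12746.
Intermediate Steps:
(-30705 + 7687)/((-11983/(-18178) + (-79 + 64*X)/8557) + 23432/(-12269)) = (-30705 + 7687)/((-11983/(-18178) + (-79 + 64*(-73))/8557) + 23432/(-12269)) = -23018/((-11983*(-1/18178) + (-79 - 4672)*(1/8557)) + 23432*(-1/12269)) = -23018/((11983/18178 - 4751*1/8557) - 23432/12269) = -23018/((11983/18178 - 4751/8557) - 23432/12269) = -23018/(16174853/155549146 - 23432/12269) = -23018/(-3446378317615/1908432472274) = -23018*(-1908432472274/3446378317615) = 43928298646802932/3446378317615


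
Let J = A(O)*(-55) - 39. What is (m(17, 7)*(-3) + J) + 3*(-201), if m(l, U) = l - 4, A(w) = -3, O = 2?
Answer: -516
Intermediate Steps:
m(l, U) = -4 + l
J = 126 (J = -3*(-55) - 39 = 165 - 39 = 126)
(m(17, 7)*(-3) + J) + 3*(-201) = ((-4 + 17)*(-3) + 126) + 3*(-201) = (13*(-3) + 126) - 603 = (-39 + 126) - 603 = 87 - 603 = -516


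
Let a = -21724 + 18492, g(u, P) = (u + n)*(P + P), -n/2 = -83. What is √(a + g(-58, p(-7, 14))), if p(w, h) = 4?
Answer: 8*I*√37 ≈ 48.662*I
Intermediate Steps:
n = 166 (n = -2*(-83) = 166)
g(u, P) = 2*P*(166 + u) (g(u, P) = (u + 166)*(P + P) = (166 + u)*(2*P) = 2*P*(166 + u))
a = -3232
√(a + g(-58, p(-7, 14))) = √(-3232 + 2*4*(166 - 58)) = √(-3232 + 2*4*108) = √(-3232 + 864) = √(-2368) = 8*I*√37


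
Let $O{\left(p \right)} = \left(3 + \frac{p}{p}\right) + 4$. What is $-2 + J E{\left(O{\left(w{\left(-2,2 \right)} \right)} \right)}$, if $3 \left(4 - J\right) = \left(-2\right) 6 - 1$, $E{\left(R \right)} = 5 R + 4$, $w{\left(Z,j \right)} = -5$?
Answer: $\frac{1094}{3} \approx 364.67$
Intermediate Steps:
$O{\left(p \right)} = 8$ ($O{\left(p \right)} = \left(3 + 1\right) + 4 = 4 + 4 = 8$)
$E{\left(R \right)} = 4 + 5 R$
$J = \frac{25}{3}$ ($J = 4 - \frac{\left(-2\right) 6 - 1}{3} = 4 - \frac{-12 - 1}{3} = 4 - - \frac{13}{3} = 4 + \frac{13}{3} = \frac{25}{3} \approx 8.3333$)
$-2 + J E{\left(O{\left(w{\left(-2,2 \right)} \right)} \right)} = -2 + \frac{25 \left(4 + 5 \cdot 8\right)}{3} = -2 + \frac{25 \left(4 + 40\right)}{3} = -2 + \frac{25}{3} \cdot 44 = -2 + \frac{1100}{3} = \frac{1094}{3}$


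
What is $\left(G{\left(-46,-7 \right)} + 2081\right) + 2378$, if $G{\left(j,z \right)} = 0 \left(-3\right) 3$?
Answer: $4459$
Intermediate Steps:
$G{\left(j,z \right)} = 0$ ($G{\left(j,z \right)} = 0 \cdot 3 = 0$)
$\left(G{\left(-46,-7 \right)} + 2081\right) + 2378 = \left(0 + 2081\right) + 2378 = 2081 + 2378 = 4459$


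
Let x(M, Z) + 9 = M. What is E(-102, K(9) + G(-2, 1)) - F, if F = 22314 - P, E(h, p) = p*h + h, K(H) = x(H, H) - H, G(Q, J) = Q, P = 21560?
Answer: 266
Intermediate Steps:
x(M, Z) = -9 + M
K(H) = -9 (K(H) = (-9 + H) - H = -9)
E(h, p) = h + h*p (E(h, p) = h*p + h = h + h*p)
F = 754 (F = 22314 - 1*21560 = 22314 - 21560 = 754)
E(-102, K(9) + G(-2, 1)) - F = -102*(1 + (-9 - 2)) - 1*754 = -102*(1 - 11) - 754 = -102*(-10) - 754 = 1020 - 754 = 266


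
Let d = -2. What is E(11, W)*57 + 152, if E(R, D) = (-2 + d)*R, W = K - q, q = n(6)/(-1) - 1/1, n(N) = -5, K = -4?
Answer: -2356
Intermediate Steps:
q = 4 (q = -5/(-1) - 1/1 = -5*(-1) - 1*1 = 5 - 1 = 4)
W = -8 (W = -4 - 1*4 = -4 - 4 = -8)
E(R, D) = -4*R (E(R, D) = (-2 - 2)*R = -4*R)
E(11, W)*57 + 152 = -4*11*57 + 152 = -44*57 + 152 = -2508 + 152 = -2356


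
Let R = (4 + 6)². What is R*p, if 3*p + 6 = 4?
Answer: -200/3 ≈ -66.667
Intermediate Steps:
p = -⅔ (p = -2 + (⅓)*4 = -2 + 4/3 = -⅔ ≈ -0.66667)
R = 100 (R = 10² = 100)
R*p = 100*(-⅔) = -200/3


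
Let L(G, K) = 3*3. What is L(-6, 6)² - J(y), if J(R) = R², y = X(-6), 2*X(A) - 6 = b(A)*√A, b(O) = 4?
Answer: 96 - 12*I*√6 ≈ 96.0 - 29.394*I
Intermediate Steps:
X(A) = 3 + 2*√A (X(A) = 3 + (4*√A)/2 = 3 + 2*√A)
L(G, K) = 9
y = 3 + 2*I*√6 (y = 3 + 2*√(-6) = 3 + 2*(I*√6) = 3 + 2*I*√6 ≈ 3.0 + 4.899*I)
L(-6, 6)² - J(y) = 9² - (3 + 2*I*√6)² = 81 - (3 + 2*I*√6)²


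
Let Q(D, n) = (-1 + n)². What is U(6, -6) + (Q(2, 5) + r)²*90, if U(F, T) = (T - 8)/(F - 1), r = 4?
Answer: 179986/5 ≈ 35997.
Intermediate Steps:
U(F, T) = (-8 + T)/(-1 + F)
U(6, -6) + (Q(2, 5) + r)²*90 = (-8 - 6)/(-1 + 6) + ((-1 + 5)² + 4)²*90 = -14/5 + (4² + 4)²*90 = (⅕)*(-14) + (16 + 4)²*90 = -14/5 + 20²*90 = -14/5 + 400*90 = -14/5 + 36000 = 179986/5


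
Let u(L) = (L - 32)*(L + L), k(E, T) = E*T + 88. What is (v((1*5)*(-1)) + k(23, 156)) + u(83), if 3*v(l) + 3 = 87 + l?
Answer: 36505/3 ≈ 12168.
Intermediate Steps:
k(E, T) = 88 + E*T
v(l) = 28 + l/3 (v(l) = -1 + (87 + l)/3 = -1 + (29 + l/3) = 28 + l/3)
u(L) = 2*L*(-32 + L) (u(L) = (-32 + L)*(2*L) = 2*L*(-32 + L))
(v((1*5)*(-1)) + k(23, 156)) + u(83) = ((28 + ((1*5)*(-1))/3) + (88 + 23*156)) + 2*83*(-32 + 83) = ((28 + (5*(-1))/3) + (88 + 3588)) + 2*83*51 = ((28 + (⅓)*(-5)) + 3676) + 8466 = ((28 - 5/3) + 3676) + 8466 = (79/3 + 3676) + 8466 = 11107/3 + 8466 = 36505/3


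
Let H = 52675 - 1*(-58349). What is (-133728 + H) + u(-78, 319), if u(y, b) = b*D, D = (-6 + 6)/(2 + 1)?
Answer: -22704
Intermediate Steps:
H = 111024 (H = 52675 + 58349 = 111024)
D = 0 (D = 0/3 = 0*(1/3) = 0)
u(y, b) = 0 (u(y, b) = b*0 = 0)
(-133728 + H) + u(-78, 319) = (-133728 + 111024) + 0 = -22704 + 0 = -22704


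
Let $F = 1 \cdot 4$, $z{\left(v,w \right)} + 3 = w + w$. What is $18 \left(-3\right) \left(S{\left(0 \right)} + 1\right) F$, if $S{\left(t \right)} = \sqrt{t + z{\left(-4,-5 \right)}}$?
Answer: $-216 - 216 i \sqrt{13} \approx -216.0 - 778.8 i$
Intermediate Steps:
$z{\left(v,w \right)} = -3 + 2 w$ ($z{\left(v,w \right)} = -3 + \left(w + w\right) = -3 + 2 w$)
$S{\left(t \right)} = \sqrt{-13 + t}$ ($S{\left(t \right)} = \sqrt{t + \left(-3 + 2 \left(-5\right)\right)} = \sqrt{t - 13} = \sqrt{-13 + t}$)
$F = 4$
$18 \left(-3\right) \left(S{\left(0 \right)} + 1\right) F = 18 \left(-3\right) \left(\sqrt{-13 + 0} + 1\right) 4 = - 54 \left(\sqrt{-13} + 1\right) 4 = - 54 \left(i \sqrt{13} + 1\right) 4 = - 54 \left(1 + i \sqrt{13}\right) 4 = - 54 \left(4 + 4 i \sqrt{13}\right) = -216 - 216 i \sqrt{13}$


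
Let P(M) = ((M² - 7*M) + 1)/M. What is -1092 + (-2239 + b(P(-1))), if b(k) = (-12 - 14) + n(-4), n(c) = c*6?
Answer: -3381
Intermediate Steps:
n(c) = 6*c
P(M) = (1 + M² - 7*M)/M
b(k) = -50 (b(k) = (-12 - 14) + 6*(-4) = -26 - 24 = -50)
-1092 + (-2239 + b(P(-1))) = -1092 + (-2239 - 50) = -1092 - 2289 = -3381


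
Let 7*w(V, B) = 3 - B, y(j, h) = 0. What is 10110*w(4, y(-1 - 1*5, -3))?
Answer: 30330/7 ≈ 4332.9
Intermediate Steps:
w(V, B) = 3/7 - B/7 (w(V, B) = (3 - B)/7 = 3/7 - B/7)
10110*w(4, y(-1 - 1*5, -3)) = 10110*(3/7 - ⅐*0) = 10110*(3/7 + 0) = 10110*(3/7) = 30330/7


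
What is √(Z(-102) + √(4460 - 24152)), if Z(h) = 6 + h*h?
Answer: √(10410 + 6*I*√547) ≈ 102.03 + 0.6877*I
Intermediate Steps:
Z(h) = 6 + h²
√(Z(-102) + √(4460 - 24152)) = √((6 + (-102)²) + √(4460 - 24152)) = √((6 + 10404) + √(-19692)) = √(10410 + 6*I*√547)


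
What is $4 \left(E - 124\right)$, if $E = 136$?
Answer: $48$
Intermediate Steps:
$4 \left(E - 124\right) = 4 \left(136 - 124\right) = 4 \cdot 12 = 48$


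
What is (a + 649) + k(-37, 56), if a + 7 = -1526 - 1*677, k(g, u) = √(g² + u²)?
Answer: -1561 + √4505 ≈ -1493.9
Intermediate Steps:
a = -2210 (a = -7 + (-1526 - 1*677) = -7 + (-1526 - 677) = -7 - 2203 = -2210)
(a + 649) + k(-37, 56) = (-2210 + 649) + √((-37)² + 56²) = -1561 + √(1369 + 3136) = -1561 + √4505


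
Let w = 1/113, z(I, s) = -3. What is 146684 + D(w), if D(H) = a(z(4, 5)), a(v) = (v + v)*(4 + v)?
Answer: 146678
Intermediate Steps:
a(v) = 2*v*(4 + v) (a(v) = (2*v)*(4 + v) = 2*v*(4 + v))
w = 1/113 ≈ 0.0088496
D(H) = -6 (D(H) = 2*(-3)*(4 - 3) = 2*(-3)*1 = -6)
146684 + D(w) = 146684 - 6 = 146678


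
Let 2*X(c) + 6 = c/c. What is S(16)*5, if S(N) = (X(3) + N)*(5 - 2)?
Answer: 405/2 ≈ 202.50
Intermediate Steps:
X(c) = -5/2 (X(c) = -3 + (c/c)/2 = -3 + (1/2)*1 = -3 + 1/2 = -5/2)
S(N) = -15/2 + 3*N (S(N) = (-5/2 + N)*(5 - 2) = (-5/2 + N)*3 = -15/2 + 3*N)
S(16)*5 = (-15/2 + 3*16)*5 = (-15/2 + 48)*5 = (81/2)*5 = 405/2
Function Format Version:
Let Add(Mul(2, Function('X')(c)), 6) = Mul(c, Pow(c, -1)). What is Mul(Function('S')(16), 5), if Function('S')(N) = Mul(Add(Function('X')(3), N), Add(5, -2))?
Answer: Rational(405, 2) ≈ 202.50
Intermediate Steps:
Function('X')(c) = Rational(-5, 2) (Function('X')(c) = Add(-3, Mul(Rational(1, 2), Mul(c, Pow(c, -1)))) = Add(-3, Mul(Rational(1, 2), 1)) = Add(-3, Rational(1, 2)) = Rational(-5, 2))
Function('S')(N) = Add(Rational(-15, 2), Mul(3, N)) (Function('S')(N) = Mul(Add(Rational(-5, 2), N), Add(5, -2)) = Mul(Add(Rational(-5, 2), N), 3) = Add(Rational(-15, 2), Mul(3, N)))
Mul(Function('S')(16), 5) = Mul(Add(Rational(-15, 2), Mul(3, 16)), 5) = Mul(Add(Rational(-15, 2), 48), 5) = Mul(Rational(81, 2), 5) = Rational(405, 2)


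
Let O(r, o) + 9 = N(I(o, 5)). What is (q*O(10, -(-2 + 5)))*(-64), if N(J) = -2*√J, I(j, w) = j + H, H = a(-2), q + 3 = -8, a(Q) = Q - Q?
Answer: -6336 - 1408*I*√3 ≈ -6336.0 - 2438.7*I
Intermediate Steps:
a(Q) = 0
q = -11 (q = -3 - 8 = -11)
H = 0
I(j, w) = j (I(j, w) = j + 0 = j)
O(r, o) = -9 - 2*√o
(q*O(10, -(-2 + 5)))*(-64) = -11*(-9 - 2*I*√(-2 + 5))*(-64) = -11*(-9 - 2*I*√3)*(-64) = (99 + 22*I*√3)*(-64) = -6336 - 1408*I*√3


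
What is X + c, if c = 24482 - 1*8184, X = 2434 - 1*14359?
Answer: 4373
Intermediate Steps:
X = -11925 (X = 2434 - 14359 = -11925)
c = 16298 (c = 24482 - 8184 = 16298)
X + c = -11925 + 16298 = 4373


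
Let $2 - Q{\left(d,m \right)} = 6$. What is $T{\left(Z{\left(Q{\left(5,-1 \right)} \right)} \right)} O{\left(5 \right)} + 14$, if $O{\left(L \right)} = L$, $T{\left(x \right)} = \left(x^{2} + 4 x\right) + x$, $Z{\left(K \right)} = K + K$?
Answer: $134$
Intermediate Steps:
$Q{\left(d,m \right)} = -4$ ($Q{\left(d,m \right)} = 2 - 6 = -4$)
$Z{\left(K \right)} = 2 K$
$T{\left(x \right)} = x^{2} + 5 x$
$T{\left(Z{\left(Q{\left(5,-1 \right)} \right)} \right)} O{\left(5 \right)} + 14 = 2 \left(-4\right) \left(5 + 2 \left(-4\right)\right) 5 + 14 = - 8 \left(5 - 8\right) 5 + 14 = \left(-8\right) \left(-3\right) 5 + 14 = 24 \cdot 5 + 14 = 120 + 14 = 134$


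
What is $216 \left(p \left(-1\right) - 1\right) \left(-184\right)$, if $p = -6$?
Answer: $-198720$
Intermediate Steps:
$216 \left(p \left(-1\right) - 1\right) \left(-184\right) = 216 \left(\left(-6\right) \left(-1\right) - 1\right) \left(-184\right) = 216 \left(6 - 1\right) \left(-184\right) = 216 \cdot 5 \left(-184\right) = 1080 \left(-184\right) = -198720$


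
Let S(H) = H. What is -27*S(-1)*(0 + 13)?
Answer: 351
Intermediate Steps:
-27*S(-1)*(0 + 13) = -(-27)*(0 + 13) = -(-27)*13 = -27*(-13) = 351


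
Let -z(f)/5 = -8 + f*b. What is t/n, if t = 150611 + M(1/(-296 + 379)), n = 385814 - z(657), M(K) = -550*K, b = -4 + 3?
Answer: 12500163/31746587 ≈ 0.39375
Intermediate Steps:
b = -1
z(f) = 40 + 5*f (z(f) = -5*(-8 + f*(-1)) = -5*(-8 - f) = 40 + 5*f)
n = 382489 (n = 385814 - (40 + 5*657) = 385814 - (40 + 3285) = 385814 - 1*3325 = 385814 - 3325 = 382489)
t = 12500163/83 (t = 150611 - 550/(-296 + 379) = 150611 - 550/83 = 12500163/83 ≈ 1.5060e+5)
t/n = (12500163/83)/382489 = (12500163/83)*(1/382489) = 12500163/31746587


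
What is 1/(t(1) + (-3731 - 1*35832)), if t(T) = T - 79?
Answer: -1/39641 ≈ -2.5226e-5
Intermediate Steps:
t(T) = -79 + T
1/(t(1) + (-3731 - 1*35832)) = 1/((-79 + 1) + (-3731 - 1*35832)) = 1/(-78 + (-3731 - 35832)) = 1/(-78 - 39563) = 1/(-39641) = -1/39641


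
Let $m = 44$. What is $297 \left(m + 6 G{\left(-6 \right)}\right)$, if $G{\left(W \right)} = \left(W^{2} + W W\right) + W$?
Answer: $130680$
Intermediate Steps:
$G{\left(W \right)} = W + 2 W^{2}$ ($G{\left(W \right)} = \left(W^{2} + W^{2}\right) + W = 2 W^{2} + W = W + 2 W^{2}$)
$297 \left(m + 6 G{\left(-6 \right)}\right) = 297 \left(44 + 6 \left(- 6 \left(1 + 2 \left(-6\right)\right)\right)\right) = 297 \left(44 + 6 \left(- 6 \left(1 - 12\right)\right)\right) = 297 \left(44 + 6 \left(\left(-6\right) \left(-11\right)\right)\right) = 297 \left(44 + 6 \cdot 66\right) = 297 \left(44 + 396\right) = 297 \cdot 440 = 130680$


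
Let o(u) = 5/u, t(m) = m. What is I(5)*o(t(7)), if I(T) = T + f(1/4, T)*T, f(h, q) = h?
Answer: 125/28 ≈ 4.4643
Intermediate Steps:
I(T) = 5*T/4 (I(T) = T + T/4 = 5*T/4)
I(5)*o(t(7)) = ((5/4)*5)*(5/7) = 25*(5*(⅐))/4 = (25/4)*(5/7) = 125/28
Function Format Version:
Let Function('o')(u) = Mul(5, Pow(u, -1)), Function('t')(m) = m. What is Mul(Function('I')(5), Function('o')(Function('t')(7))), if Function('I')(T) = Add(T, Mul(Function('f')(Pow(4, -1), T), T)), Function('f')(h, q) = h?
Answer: Rational(125, 28) ≈ 4.4643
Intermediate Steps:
Function('I')(T) = Mul(Rational(5, 4), T) (Function('I')(T) = Add(T, Mul(Pow(4, -1), T)) = Add(T, Mul(Rational(1, 4), T)) = Mul(Rational(5, 4), T))
Mul(Function('I')(5), Function('o')(Function('t')(7))) = Mul(Mul(Rational(5, 4), 5), Mul(5, Pow(7, -1))) = Mul(Rational(25, 4), Mul(5, Rational(1, 7))) = Mul(Rational(25, 4), Rational(5, 7)) = Rational(125, 28)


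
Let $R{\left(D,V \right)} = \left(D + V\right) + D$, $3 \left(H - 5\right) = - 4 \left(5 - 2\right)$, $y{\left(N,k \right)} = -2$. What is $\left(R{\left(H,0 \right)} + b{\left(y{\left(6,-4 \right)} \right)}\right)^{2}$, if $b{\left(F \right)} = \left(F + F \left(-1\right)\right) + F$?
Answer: $0$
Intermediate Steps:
$H = 1$ ($H = 5 + \frac{\left(-4\right) \left(5 - 2\right)}{3} = 5 + \frac{\left(-4\right) 3}{3} = 5 + \frac{1}{3} \left(-12\right) = 5 - 4 = 1$)
$R{\left(D,V \right)} = V + 2 D$
$b{\left(F \right)} = F$ ($b{\left(F \right)} = \left(F - F\right) + F = 0 + F = F$)
$\left(R{\left(H,0 \right)} + b{\left(y{\left(6,-4 \right)} \right)}\right)^{2} = \left(\left(0 + 2 \cdot 1\right) - 2\right)^{2} = \left(\left(0 + 2\right) - 2\right)^{2} = \left(2 - 2\right)^{2} = 0^{2} = 0$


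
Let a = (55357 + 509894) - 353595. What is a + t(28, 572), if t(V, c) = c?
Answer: 212228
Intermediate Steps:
a = 211656 (a = 565251 - 353595 = 211656)
a + t(28, 572) = 211656 + 572 = 212228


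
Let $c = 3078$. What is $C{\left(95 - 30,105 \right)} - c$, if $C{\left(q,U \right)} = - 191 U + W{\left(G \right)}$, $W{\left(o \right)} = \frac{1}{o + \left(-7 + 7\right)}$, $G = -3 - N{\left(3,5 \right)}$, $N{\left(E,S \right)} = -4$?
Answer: $-23132$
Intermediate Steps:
$G = 1$ ($G = -3 - -4 = -3 + 4 = 1$)
$W{\left(o \right)} = \frac{1}{o}$ ($W{\left(o \right)} = \frac{1}{o + 0} = \frac{1}{o}$)
$C{\left(q,U \right)} = 1 - 191 U$ ($C{\left(q,U \right)} = - 191 U + 1^{-1} = - 191 U + 1 = 1 - 191 U$)
$C{\left(95 - 30,105 \right)} - c = \left(1 - 20055\right) - 3078 = -20054 - 3078 = -23132$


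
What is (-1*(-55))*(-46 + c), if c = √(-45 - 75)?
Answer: -2530 + 110*I*√30 ≈ -2530.0 + 602.5*I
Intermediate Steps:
c = 2*I*√30 (c = √(-120) = 2*I*√30 ≈ 10.954*I)
(-1*(-55))*(-46 + c) = (-1*(-55))*(-46 + 2*I*√30) = 55*(-46 + 2*I*√30) = -2530 + 110*I*√30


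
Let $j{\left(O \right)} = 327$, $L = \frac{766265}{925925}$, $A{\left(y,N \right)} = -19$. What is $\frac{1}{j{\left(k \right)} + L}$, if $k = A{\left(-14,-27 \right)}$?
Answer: $\frac{185185}{60708748} \approx 0.0030504$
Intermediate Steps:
$k = -19$
$L = \frac{153253}{185185}$ ($L = 766265 \cdot \frac{1}{925925} = \frac{153253}{185185} \approx 0.82757$)
$\frac{1}{j{\left(k \right)} + L} = \frac{1}{327 + \frac{153253}{185185}} = \frac{1}{\frac{60708748}{185185}} = \frac{185185}{60708748}$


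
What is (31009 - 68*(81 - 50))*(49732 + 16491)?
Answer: 1913910923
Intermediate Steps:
(31009 - 68*(81 - 50))*(49732 + 16491) = (31009 - 68*31)*66223 = (31009 - 2108)*66223 = 28901*66223 = 1913910923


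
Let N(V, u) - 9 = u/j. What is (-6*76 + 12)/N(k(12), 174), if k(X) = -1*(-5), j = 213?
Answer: -31524/697 ≈ -45.228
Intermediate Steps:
k(X) = 5
N(V, u) = 9 + u/213
(-6*76 + 12)/N(k(12), 174) = (-6*76 + 12)/(9 + (1/213)*174) = (-456 + 12)/(9 + 58/71) = -444/697/71 = -444*71/697 = -31524/697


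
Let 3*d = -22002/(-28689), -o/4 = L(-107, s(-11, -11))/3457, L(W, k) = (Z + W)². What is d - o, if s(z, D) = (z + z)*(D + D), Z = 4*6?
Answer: 815907722/99177873 ≈ 8.2267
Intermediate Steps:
Z = 24
s(z, D) = 4*D*z (s(z, D) = (2*z)*(2*D) = 4*D*z)
L(W, k) = (24 + W)²
o = -27556/3457 (o = -4*(24 - 107)²/3457 = -4*(-83)²/3457 = -27556/3457 ≈ -7.9711)
d = 7334/28689 (d = (-22002/(-28689))/3 = (-22002*(-1/28689))/3 = (⅓)*(7334/9563) = 7334/28689 ≈ 0.25564)
d - o = 7334/28689 - 1*(-27556/3457) = 7334/28689 + 27556/3457 = 815907722/99177873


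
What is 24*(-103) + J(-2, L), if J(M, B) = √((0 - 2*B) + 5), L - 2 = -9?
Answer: -2472 + √19 ≈ -2467.6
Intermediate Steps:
L = -7 (L = 2 - 9 = -7)
J(M, B) = √(5 - 2*B) (J(M, B) = √(-2*B + 5) = √(5 - 2*B))
24*(-103) + J(-2, L) = 24*(-103) + √(5 - 2*(-7)) = -2472 + √(5 + 14) = -2472 + √19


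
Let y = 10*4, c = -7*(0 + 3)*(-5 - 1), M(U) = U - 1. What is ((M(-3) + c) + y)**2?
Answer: 26244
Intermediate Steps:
M(U) = -1 + U
c = 126 (c = -21*(-6) = -7*(-18) = 126)
y = 40
((M(-3) + c) + y)**2 = (((-1 - 3) + 126) + 40)**2 = ((-4 + 126) + 40)**2 = (122 + 40)**2 = 162**2 = 26244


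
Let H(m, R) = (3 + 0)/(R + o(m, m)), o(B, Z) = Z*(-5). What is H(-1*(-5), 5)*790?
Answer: -237/2 ≈ -118.50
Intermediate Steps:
o(B, Z) = -5*Z
H(m, R) = 3/(R - 5*m) (H(m, R) = (3 + 0)/(R - 5*m) = 3/(R - 5*m))
H(-1*(-5), 5)*790 = (3/(5 - (-5)*(-5)))*790 = (3/(5 - 5*5))*790 = (3/(5 - 25))*790 = (3/(-20))*790 = (3*(-1/20))*790 = -3/20*790 = -237/2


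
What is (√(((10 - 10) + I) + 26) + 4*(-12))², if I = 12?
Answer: (48 - √38)² ≈ 1750.2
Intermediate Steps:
(√(((10 - 10) + I) + 26) + 4*(-12))² = (√(((10 - 10) + 12) + 26) + 4*(-12))² = (√((0 + 12) + 26) - 48)² = (√(12 + 26) - 48)² = (√38 - 48)² = (-48 + √38)²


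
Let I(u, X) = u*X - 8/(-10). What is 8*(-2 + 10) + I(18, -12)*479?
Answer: -515084/5 ≈ -1.0302e+5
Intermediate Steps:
I(u, X) = ⅘ + X*u (I(u, X) = X*u - 8*(-⅒) = X*u + ⅘ = ⅘ + X*u)
8*(-2 + 10) + I(18, -12)*479 = 8*(-2 + 10) + (⅘ - 12*18)*479 = 8*8 + (⅘ - 216)*479 = 64 - 1076/5*479 = 64 - 515404/5 = -515084/5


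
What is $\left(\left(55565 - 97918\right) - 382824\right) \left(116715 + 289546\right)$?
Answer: $-172732833197$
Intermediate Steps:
$\left(\left(55565 - 97918\right) - 382824\right) \left(116715 + 289546\right) = \left(\left(55565 - 97918\right) - 382824\right) 406261 = \left(-42353 - 382824\right) 406261 = \left(-425177\right) 406261 = -172732833197$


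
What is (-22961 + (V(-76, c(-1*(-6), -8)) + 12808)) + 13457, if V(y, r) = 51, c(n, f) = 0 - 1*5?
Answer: 3355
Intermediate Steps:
c(n, f) = -5 (c(n, f) = 0 - 5 = -5)
(-22961 + (V(-76, c(-1*(-6), -8)) + 12808)) + 13457 = (-22961 + (51 + 12808)) + 13457 = (-22961 + 12859) + 13457 = -10102 + 13457 = 3355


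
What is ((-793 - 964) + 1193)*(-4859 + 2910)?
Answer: 1099236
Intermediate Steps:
((-793 - 964) + 1193)*(-4859 + 2910) = (-1757 + 1193)*(-1949) = -564*(-1949) = 1099236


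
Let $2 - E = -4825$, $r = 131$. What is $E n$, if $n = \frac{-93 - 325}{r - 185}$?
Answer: $\frac{336281}{9} \approx 37365.0$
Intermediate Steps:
$n = \frac{209}{27}$ ($n = \frac{-93 - 325}{131 - 185} = - \frac{418}{-54} = \left(-418\right) \left(- \frac{1}{54}\right) = \frac{209}{27} \approx 7.7407$)
$E = 4827$ ($E = 2 - -4825 = 2 + 4825 = 4827$)
$E n = 4827 \cdot \frac{209}{27} = \frac{336281}{9}$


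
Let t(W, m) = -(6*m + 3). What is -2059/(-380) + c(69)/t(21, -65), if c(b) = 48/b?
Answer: 18333239/3382380 ≈ 5.4202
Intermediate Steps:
t(W, m) = -3 - 6*m (t(W, m) = -(3 + 6*m) = -3 - 6*m)
-2059/(-380) + c(69)/t(21, -65) = -2059/(-380) + (48/69)/(-3 - 6*(-65)) = -2059*(-1/380) + (48*(1/69))/(-3 + 390) = 2059/380 + (16/23)/387 = 2059/380 + (16/23)*(1/387) = 2059/380 + 16/8901 = 18333239/3382380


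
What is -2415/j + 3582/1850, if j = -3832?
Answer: 9096987/3544600 ≈ 2.5664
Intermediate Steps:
-2415/j + 3582/1850 = -2415/(-3832) + 3582/1850 = -2415*(-1/3832) + 3582*(1/1850) = 2415/3832 + 1791/925 = 9096987/3544600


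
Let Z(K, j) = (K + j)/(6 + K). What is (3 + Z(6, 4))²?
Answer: 529/36 ≈ 14.694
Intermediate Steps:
Z(K, j) = (K + j)/(6 + K)
(3 + Z(6, 4))² = (3 + (6 + 4)/(6 + 6))² = (3 + 10/12)² = (3 + (1/12)*10)² = (3 + ⅚)² = (23/6)² = 529/36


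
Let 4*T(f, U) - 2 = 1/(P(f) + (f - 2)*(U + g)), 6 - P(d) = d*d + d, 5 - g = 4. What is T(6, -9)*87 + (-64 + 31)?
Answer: 2769/272 ≈ 10.180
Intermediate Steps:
g = 1 (g = 5 - 1*4 = 5 - 4 = 1)
P(d) = 6 - d - d² (P(d) = 6 - (d*d + d) = 6 - (d² + d) = 6 - (d + d²) = 6 + (-d - d²) = 6 - d - d²)
T(f, U) = ½ + 1/(4*(6 - f - f² + (1 + U)*(-2 + f))) (T(f, U) = ½ + 1/(4*((6 - f - f²) + (f - 2)*(U + 1))) = ½ + 1/(4*((6 - f - f²) + (-2 + f)*(1 + U))) = ½ + 1/(4*((6 - f - f²) + (1 + U)*(-2 + f))) = ½ + 1/(4*(6 - f - f² + (1 + U)*(-2 + f))))
T(6, -9)*87 + (-64 + 31) = ((9/4 - 1*(-9) - ½*6² + (½)*(-9)*6)/(4 - 1*6² - 2*(-9) - 9*6))*87 + (-64 + 31) = ((9/4 + 9 - ½*36 - 27)/(4 - 1*36 + 18 - 54))*87 - 33 = ((9/4 + 9 - 18 - 27)/(4 - 36 + 18 - 54))*87 - 33 = (-135/4/(-68))*87 - 33 = -1/68*(-135/4)*87 - 33 = (135/272)*87 - 33 = 11745/272 - 33 = 2769/272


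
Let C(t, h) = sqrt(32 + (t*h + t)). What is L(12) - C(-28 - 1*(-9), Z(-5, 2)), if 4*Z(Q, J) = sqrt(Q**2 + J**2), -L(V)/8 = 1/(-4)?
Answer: 2 - sqrt(52 - 19*sqrt(29))/2 ≈ 2.0 - 3.5468*I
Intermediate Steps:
L(V) = 2 (L(V) = -8/(-4) = -8*(-1/4) = 2)
Z(Q, J) = sqrt(J**2 + Q**2)/4 (Z(Q, J) = sqrt(Q**2 + J**2)/4 = sqrt(J**2 + Q**2)/4)
C(t, h) = sqrt(32 + t + h*t) (C(t, h) = sqrt(32 + (h*t + t)) = sqrt(32 + (t + h*t)) = sqrt(32 + t + h*t))
L(12) - C(-28 - 1*(-9), Z(-5, 2)) = 2 - sqrt(32 + (-28 - 1*(-9)) + (sqrt(2**2 + (-5)**2)/4)*(-28 - 1*(-9))) = 2 - sqrt(32 + (-28 + 9) + (sqrt(4 + 25)/4)*(-28 + 9)) = 2 - sqrt(32 - 19 + (sqrt(29)/4)*(-19)) = 2 - sqrt(32 - 19 - 19*sqrt(29)/4) = 2 - sqrt(13 - 19*sqrt(29)/4)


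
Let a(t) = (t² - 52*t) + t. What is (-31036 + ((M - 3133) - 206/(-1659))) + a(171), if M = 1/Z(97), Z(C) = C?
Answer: -2196416386/160923 ≈ -13649.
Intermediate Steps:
M = 1/97 ≈ 0.010309
a(t) = t² - 51*t
(-31036 + ((M - 3133) - 206/(-1659))) + a(171) = (-31036 + ((1/97 - 3133) - 206/(-1659))) + 171*(-51 + 171) = (-31036 + (-303900/97 - 206*(-1/1659))) + 171*120 = (-31036 + (-303900/97 + 206/1659)) + 20520 = (-31036 - 504150118/160923) + 20520 = -5498556346/160923 + 20520 = -2196416386/160923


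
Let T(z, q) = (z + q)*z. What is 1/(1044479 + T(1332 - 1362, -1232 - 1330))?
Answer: 1/1122239 ≈ 8.9108e-7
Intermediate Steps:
T(z, q) = z*(q + z) (T(z, q) = (q + z)*z = z*(q + z))
1/(1044479 + T(1332 - 1362, -1232 - 1330)) = 1/(1044479 + (1332 - 1362)*((-1232 - 1330) + (1332 - 1362))) = 1/(1044479 - 30*(-2562 - 30)) = 1/(1044479 - 30*(-2592)) = 1/(1044479 + 77760) = 1/1122239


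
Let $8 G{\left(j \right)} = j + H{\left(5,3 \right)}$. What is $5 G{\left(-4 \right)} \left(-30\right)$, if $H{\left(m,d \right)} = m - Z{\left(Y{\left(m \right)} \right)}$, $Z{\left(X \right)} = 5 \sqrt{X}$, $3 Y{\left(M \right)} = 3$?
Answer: $75$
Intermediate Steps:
$Y{\left(M \right)} = 1$ ($Y{\left(M \right)} = \frac{1}{3} \cdot 3 = 1$)
$H{\left(m,d \right)} = -5 + m$ ($H{\left(m,d \right)} = m - 5 \sqrt{1} = m - 5 \cdot 1 = m - 5 = -5 + m$)
$G{\left(j \right)} = \frac{j}{8}$ ($G{\left(j \right)} = \frac{j + \left(-5 + 5\right)}{8} = \frac{j + 0}{8} = \frac{j}{8}$)
$5 G{\left(-4 \right)} \left(-30\right) = 5 \cdot \frac{1}{8} \left(-4\right) \left(-30\right) = 5 \left(- \frac{1}{2}\right) \left(-30\right) = \left(- \frac{5}{2}\right) \left(-30\right) = 75$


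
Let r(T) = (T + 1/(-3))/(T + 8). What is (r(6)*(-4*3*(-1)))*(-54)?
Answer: -1836/7 ≈ -262.29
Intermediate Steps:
r(T) = (-⅓ + T)/(8 + T) (r(T) = (T - ⅓)/(8 + T) = (-⅓ + T)/(8 + T))
(r(6)*(-4*3*(-1)))*(-54) = (((-⅓ + 6)/(8 + 6))*(-4*3*(-1)))*(-54) = (((17/3)/14)*(-12*(-1)))*(-54) = (((1/14)*(17/3))*12)*(-54) = ((17/42)*12)*(-54) = (34/7)*(-54) = -1836/7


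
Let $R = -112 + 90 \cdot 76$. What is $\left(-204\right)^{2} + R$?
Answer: $48344$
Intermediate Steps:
$R = 6728$ ($R = -112 + 6840 = 6728$)
$\left(-204\right)^{2} + R = \left(-204\right)^{2} + 6728 = 41616 + 6728 = 48344$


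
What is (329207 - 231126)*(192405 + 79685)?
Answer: 26686859290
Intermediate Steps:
(329207 - 231126)*(192405 + 79685) = 98081*272090 = 26686859290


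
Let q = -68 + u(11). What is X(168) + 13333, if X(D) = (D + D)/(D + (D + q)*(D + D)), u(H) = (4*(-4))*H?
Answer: 2013281/151 ≈ 13333.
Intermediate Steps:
u(H) = -16*H
q = -244 (q = -68 - 16*11 = -68 - 176 = -244)
X(D) = 2*D/(D + 2*D*(-244 + D)) (X(D) = (D + D)/(D + (D - 244)*(D + D)) = (2*D)/(D + (-244 + D)*(2*D)) = (2*D)/(D + 2*D*(-244 + D)) = 2*D/(D + 2*D*(-244 + D)))
X(168) + 13333 = 2/(-487 + 2*168) + 13333 = 2/(-487 + 336) + 13333 = 2/(-151) + 13333 = 2*(-1/151) + 13333 = -2/151 + 13333 = 2013281/151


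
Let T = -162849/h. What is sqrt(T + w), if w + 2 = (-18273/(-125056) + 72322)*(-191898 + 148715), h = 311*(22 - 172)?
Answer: I*sqrt(1845329797700997874507694)/24307760 ≈ 55885.0*I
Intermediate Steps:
h = -46650 (h = 311*(-150) = -46650)
w = -390560797614927/125056 (w = -2 + (-18273/(-125056) + 72322)*(-191898 + 148715) = -2 + (-18273*(-1/125056) + 72322)*(-43183) = -2 + (18273/125056 + 72322)*(-43183) = -2 + (9044318305/125056)*(-43183) = -2 - 390560797364815/125056 = -390560797614927/125056 ≈ -3.1231e+9)
T = 54283/15550 (T = -162849/(-46650) = -162849*(-1/46650) = 54283/15550 ≈ 3.4909)
sqrt(T + w) = sqrt(54283/15550 - 390560797614927/125056) = sqrt(-3036610198061850001/972310400) = I*sqrt(1845329797700997874507694)/24307760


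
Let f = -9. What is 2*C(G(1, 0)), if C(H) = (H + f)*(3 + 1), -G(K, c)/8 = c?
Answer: -72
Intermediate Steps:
G(K, c) = -8*c
C(H) = -36 + 4*H (C(H) = (H - 9)*(3 + 1) = (-9 + H)*4 = -36 + 4*H)
2*C(G(1, 0)) = 2*(-36 + 4*(-8*0)) = 2*(-36 + 4*0) = 2*(-36 + 0) = 2*(-36) = -72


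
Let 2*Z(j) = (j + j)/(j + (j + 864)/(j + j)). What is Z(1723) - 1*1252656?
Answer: -7440827072062/5940045 ≈ -1.2527e+6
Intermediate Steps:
Z(j) = j/(j + (864 + j)/(2*j)) (Z(j) = ((j + j)/(j + (j + 864)/(j + j)))/2 = ((2*j)/(j + (864 + j)/((2*j))))/2 = ((2*j)/(j + (864 + j)*(1/(2*j))))/2 = ((2*j)/(j + (864 + j)/(2*j)))/2 = (2*j/(j + (864 + j)/(2*j)))/2 = j/(j + (864 + j)/(2*j)))
Z(1723) - 1*1252656 = 2*1723²/(864 + 1723 + 2*1723²) - 1*1252656 = 2*2968729/(864 + 1723 + 2*2968729) - 1252656 = 2*2968729/(864 + 1723 + 5937458) - 1252656 = 2*2968729/5940045 - 1252656 = 2*2968729*(1/5940045) - 1252656 = 5937458/5940045 - 1252656 = -7440827072062/5940045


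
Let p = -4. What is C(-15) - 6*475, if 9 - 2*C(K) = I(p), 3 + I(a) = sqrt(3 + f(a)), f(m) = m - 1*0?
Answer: -2844 - I/2 ≈ -2844.0 - 0.5*I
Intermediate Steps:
f(m) = m (f(m) = m + 0 = m)
I(a) = -3 + sqrt(3 + a)
C(K) = 6 - I/2 (C(K) = 9/2 - (-3 + sqrt(3 - 4))/2 = 9/2 - (-3 + sqrt(-1))/2 = 9/2 - (-3 + I)/2 = 9/2 + (3/2 - I/2) = 6 - I/2)
C(-15) - 6*475 = (6 - I/2) - 6*475 = (6 - I/2) - 2850 = -2844 - I/2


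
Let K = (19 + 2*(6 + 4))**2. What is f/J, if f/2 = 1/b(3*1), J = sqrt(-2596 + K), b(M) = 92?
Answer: -I*sqrt(43)/9890 ≈ -0.00066304*I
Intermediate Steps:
K = 1521 (K = (19 + 2*10)**2 = (19 + 20)**2 = 39**2 = 1521)
J = 5*I*sqrt(43) (J = sqrt(-2596 + 1521) = sqrt(-1075) = 5*I*sqrt(43) ≈ 32.787*I)
f = 1/46 (f = 2/92 = 2*(1/92) = 1/46 ≈ 0.021739)
f/J = 1/(46*((5*I*sqrt(43)))) = (-I*sqrt(43)/215)/46 = -I*sqrt(43)/9890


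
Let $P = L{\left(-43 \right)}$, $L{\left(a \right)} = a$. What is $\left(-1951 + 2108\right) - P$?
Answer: $200$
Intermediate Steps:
$P = -43$
$\left(-1951 + 2108\right) - P = \left(-1951 + 2108\right) - -43 = 157 + 43 = 200$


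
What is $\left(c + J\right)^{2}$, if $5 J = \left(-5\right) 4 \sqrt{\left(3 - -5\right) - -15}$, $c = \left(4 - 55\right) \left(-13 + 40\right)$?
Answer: $1896497 + 11016 \sqrt{23} \approx 1.9493 \cdot 10^{6}$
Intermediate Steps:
$c = -1377$ ($c = \left(-51\right) 27 = -1377$)
$J = - 4 \sqrt{23}$ ($J = \frac{\left(-5\right) 4 \sqrt{\left(3 - -5\right) - -15}}{5} = \frac{\left(-20\right) \sqrt{\left(3 + 5\right) + 15}}{5} = \frac{\left(-20\right) \sqrt{8 + 15}}{5} = \frac{\left(-20\right) \sqrt{23}}{5} = - 4 \sqrt{23} \approx -19.183$)
$\left(c + J\right)^{2} = \left(-1377 - 4 \sqrt{23}\right)^{2}$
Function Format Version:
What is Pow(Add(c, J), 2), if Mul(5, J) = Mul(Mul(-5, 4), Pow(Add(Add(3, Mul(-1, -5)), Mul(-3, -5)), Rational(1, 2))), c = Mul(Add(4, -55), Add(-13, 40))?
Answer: Add(1896497, Mul(11016, Pow(23, Rational(1, 2)))) ≈ 1.9493e+6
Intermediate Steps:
c = -1377 (c = Mul(-51, 27) = -1377)
J = Mul(-4, Pow(23, Rational(1, 2))) (J = Mul(Rational(1, 5), Mul(Mul(-5, 4), Pow(Add(Add(3, Mul(-1, -5)), Mul(-3, -5)), Rational(1, 2)))) = Mul(Rational(1, 5), Mul(-20, Pow(Add(Add(3, 5), 15), Rational(1, 2)))) = Mul(Rational(1, 5), Mul(-20, Pow(Add(8, 15), Rational(1, 2)))) = Mul(Rational(1, 5), Mul(-20, Pow(23, Rational(1, 2)))) = Mul(-4, Pow(23, Rational(1, 2))) ≈ -19.183)
Pow(Add(c, J), 2) = Pow(Add(-1377, Mul(-4, Pow(23, Rational(1, 2)))), 2)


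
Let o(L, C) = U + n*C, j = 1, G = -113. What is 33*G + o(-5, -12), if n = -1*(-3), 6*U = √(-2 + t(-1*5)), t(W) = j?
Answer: -3765 + I/6 ≈ -3765.0 + 0.16667*I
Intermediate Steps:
t(W) = 1
U = I/6 (U = √(-2 + 1)/6 = √(-1)/6 = I/6 ≈ 0.16667*I)
n = 3
o(L, C) = 3*C + I/6 (o(L, C) = I/6 + 3*C = 3*C + I/6)
33*G + o(-5, -12) = 33*(-113) + (3*(-12) + I/6) = -3729 + (-36 + I/6) = -3765 + I/6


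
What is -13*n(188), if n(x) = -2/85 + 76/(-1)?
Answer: 84006/85 ≈ 988.31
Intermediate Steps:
n(x) = -6462/85 (n(x) = -2*1/85 + 76*(-1) = -2/85 - 76 = -6462/85)
-13*n(188) = -13*(-6462/85) = 84006/85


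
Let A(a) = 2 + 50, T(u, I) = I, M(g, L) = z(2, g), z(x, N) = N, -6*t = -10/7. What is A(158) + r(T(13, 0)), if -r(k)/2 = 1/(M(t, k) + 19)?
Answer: 10483/202 ≈ 51.896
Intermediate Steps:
t = 5/21 (t = -(-5)/(3*7) = -1/6*(-10/7) = 5/21 ≈ 0.23810)
M(g, L) = g
A(a) = 52
r(k) = -21/202 (r(k) = -2/(5/21 + 19) = -2/404/21 = -2*21/404 = -21/202)
A(158) + r(T(13, 0)) = 52 - 21/202 = 10483/202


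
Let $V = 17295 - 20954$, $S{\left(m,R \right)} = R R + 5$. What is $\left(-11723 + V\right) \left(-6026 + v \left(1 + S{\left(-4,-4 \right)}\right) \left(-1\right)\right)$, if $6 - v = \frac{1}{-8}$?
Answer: $\frac{189529313}{2} \approx 9.4765 \cdot 10^{7}$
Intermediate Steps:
$S{\left(m,R \right)} = 5 + R^{2}$ ($S{\left(m,R \right)} = R^{2} + 5 = 5 + R^{2}$)
$v = \frac{49}{8}$ ($v = 6 - \frac{1}{-8} = 6 - - \frac{1}{8} = 6 + \frac{1}{8} = \frac{49}{8} \approx 6.125$)
$V = -3659$ ($V = 17295 - 20954 = -3659$)
$\left(-11723 + V\right) \left(-6026 + v \left(1 + S{\left(-4,-4 \right)}\right) \left(-1\right)\right) = \left(-11723 - 3659\right) \left(-6026 + \frac{49 \left(1 + \left(5 + \left(-4\right)^{2}\right)\right)}{8} \left(-1\right)\right) = - 15382 \left(-6026 + \frac{49 \left(1 + \left(5 + 16\right)\right)}{8} \left(-1\right)\right) = - 15382 \left(-6026 + \frac{49 \left(1 + 21\right)}{8} \left(-1\right)\right) = - 15382 \left(-6026 + \frac{49}{8} \cdot 22 \left(-1\right)\right) = - 15382 \left(-6026 + \frac{539}{4} \left(-1\right)\right) = - 15382 \left(-6026 - \frac{539}{4}\right) = \left(-15382\right) \left(- \frac{24643}{4}\right) = \frac{189529313}{2}$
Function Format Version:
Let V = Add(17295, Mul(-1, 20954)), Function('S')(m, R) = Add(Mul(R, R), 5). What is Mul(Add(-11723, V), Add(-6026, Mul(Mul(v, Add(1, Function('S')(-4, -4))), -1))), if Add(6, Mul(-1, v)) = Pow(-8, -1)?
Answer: Rational(189529313, 2) ≈ 9.4765e+7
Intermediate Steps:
Function('S')(m, R) = Add(5, Pow(R, 2)) (Function('S')(m, R) = Add(Pow(R, 2), 5) = Add(5, Pow(R, 2)))
v = Rational(49, 8) (v = Add(6, Mul(-1, Pow(-8, -1))) = Add(6, Mul(-1, Rational(-1, 8))) = Add(6, Rational(1, 8)) = Rational(49, 8) ≈ 6.1250)
V = -3659 (V = Add(17295, -20954) = -3659)
Mul(Add(-11723, V), Add(-6026, Mul(Mul(v, Add(1, Function('S')(-4, -4))), -1))) = Mul(Add(-11723, -3659), Add(-6026, Mul(Mul(Rational(49, 8), Add(1, Add(5, Pow(-4, 2)))), -1))) = Mul(-15382, Add(-6026, Mul(Mul(Rational(49, 8), Add(1, Add(5, 16))), -1))) = Mul(-15382, Add(-6026, Mul(Mul(Rational(49, 8), Add(1, 21)), -1))) = Mul(-15382, Add(-6026, Mul(Mul(Rational(49, 8), 22), -1))) = Mul(-15382, Add(-6026, Mul(Rational(539, 4), -1))) = Mul(-15382, Add(-6026, Rational(-539, 4))) = Mul(-15382, Rational(-24643, 4)) = Rational(189529313, 2)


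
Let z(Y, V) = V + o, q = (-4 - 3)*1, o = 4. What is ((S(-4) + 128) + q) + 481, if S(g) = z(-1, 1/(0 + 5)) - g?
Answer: 3051/5 ≈ 610.20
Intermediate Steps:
q = -7 (q = -7*1 = -7)
z(Y, V) = 4 + V (z(Y, V) = V + 4 = 4 + V)
S(g) = 21/5 - g (S(g) = (4 + 1/(0 + 5)) - g = (4 + 1/5) - g = (4 + ⅕) - g = 21/5 - g)
((S(-4) + 128) + q) + 481 = (((21/5 - 1*(-4)) + 128) - 7) + 481 = (((21/5 + 4) + 128) - 7) + 481 = ((41/5 + 128) - 7) + 481 = (681/5 - 7) + 481 = 646/5 + 481 = 3051/5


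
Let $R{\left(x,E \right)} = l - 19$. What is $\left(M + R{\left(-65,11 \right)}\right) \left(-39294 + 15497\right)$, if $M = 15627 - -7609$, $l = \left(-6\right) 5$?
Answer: $-551781039$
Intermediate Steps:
$l = -30$
$M = 23236$ ($M = 15627 + 7609 = 23236$)
$R{\left(x,E \right)} = -49$ ($R{\left(x,E \right)} = -30 - 19 = -49$)
$\left(M + R{\left(-65,11 \right)}\right) \left(-39294 + 15497\right) = \left(23236 - 49\right) \left(-39294 + 15497\right) = 23187 \left(-23797\right) = -551781039$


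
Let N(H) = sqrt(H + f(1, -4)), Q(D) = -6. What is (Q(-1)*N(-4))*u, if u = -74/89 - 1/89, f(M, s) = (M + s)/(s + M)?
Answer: 450*I*sqrt(3)/89 ≈ 8.7576*I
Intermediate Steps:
f(M, s) = 1 (f(M, s) = (M + s)/(M + s) = 1)
N(H) = sqrt(1 + H) (N(H) = sqrt(H + 1) = sqrt(1 + H))
u = -75/89 (u = -74*1/89 - 1*1/89 = -74/89 - 1/89 = -75/89 ≈ -0.84270)
(Q(-1)*N(-4))*u = -6*sqrt(1 - 4)*(-75/89) = -6*I*sqrt(3)*(-75/89) = 450*I*sqrt(3)/89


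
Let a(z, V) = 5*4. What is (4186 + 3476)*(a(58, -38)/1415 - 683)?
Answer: -1480949670/283 ≈ -5.2330e+6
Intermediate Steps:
a(z, V) = 20
(4186 + 3476)*(a(58, -38)/1415 - 683) = (4186 + 3476)*(20/1415 - 683) = 7662*(20*(1/1415) - 683) = 7662*(4/283 - 683) = 7662*(-193285/283) = -1480949670/283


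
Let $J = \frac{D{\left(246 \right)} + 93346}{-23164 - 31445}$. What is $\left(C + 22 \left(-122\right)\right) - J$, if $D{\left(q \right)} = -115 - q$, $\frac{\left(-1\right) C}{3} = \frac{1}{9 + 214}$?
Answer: $- \frac{10888220720}{4059269} \approx -2682.3$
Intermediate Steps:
$C = - \frac{3}{223}$ ($C = - \frac{3}{9 + 214} = - \frac{3}{223} \approx -0.013453$)
$J = - \frac{30995}{18203}$ ($J = \frac{\left(-115 - 246\right) + 93346}{-23164 - 31445} = \frac{\left(-115 - 246\right) + 93346}{-54609} = \left(-361 + 93346\right) \left(- \frac{1}{54609}\right) = 92985 \left(- \frac{1}{54609}\right) = - \frac{30995}{18203} \approx -1.7027$)
$\left(C + 22 \left(-122\right)\right) - J = \left(- \frac{3}{223} + 22 \left(-122\right)\right) - - \frac{30995}{18203} = \left(- \frac{3}{223} - 2684\right) + \frac{30995}{18203} = - \frac{598535}{223} + \frac{30995}{18203} = - \frac{10888220720}{4059269}$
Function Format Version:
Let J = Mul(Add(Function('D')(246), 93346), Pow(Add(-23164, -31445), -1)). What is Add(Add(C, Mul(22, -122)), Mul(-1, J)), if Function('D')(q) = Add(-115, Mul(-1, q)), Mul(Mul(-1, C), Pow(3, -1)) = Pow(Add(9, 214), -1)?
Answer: Rational(-10888220720, 4059269) ≈ -2682.3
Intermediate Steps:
C = Rational(-3, 223) (C = Mul(-3, Pow(Add(9, 214), -1)) = Mul(-3, Pow(223, -1)) = Mul(-3, Rational(1, 223)) = Rational(-3, 223) ≈ -0.013453)
J = Rational(-30995, 18203) (J = Mul(Add(Add(-115, Mul(-1, 246)), 93346), Pow(Add(-23164, -31445), -1)) = Mul(Add(Add(-115, -246), 93346), Pow(-54609, -1)) = Mul(Add(-361, 93346), Rational(-1, 54609)) = Mul(92985, Rational(-1, 54609)) = Rational(-30995, 18203) ≈ -1.7027)
Add(Add(C, Mul(22, -122)), Mul(-1, J)) = Add(Add(Rational(-3, 223), Mul(22, -122)), Mul(-1, Rational(-30995, 18203))) = Add(Add(Rational(-3, 223), -2684), Rational(30995, 18203)) = Add(Rational(-598535, 223), Rational(30995, 18203)) = Rational(-10888220720, 4059269)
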